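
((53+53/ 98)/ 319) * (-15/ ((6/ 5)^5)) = -828125/ 818496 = -1.01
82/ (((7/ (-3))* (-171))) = 82/ 399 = 0.21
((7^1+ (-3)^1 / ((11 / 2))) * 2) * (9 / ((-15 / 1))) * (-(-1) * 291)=-123966 / 55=-2253.93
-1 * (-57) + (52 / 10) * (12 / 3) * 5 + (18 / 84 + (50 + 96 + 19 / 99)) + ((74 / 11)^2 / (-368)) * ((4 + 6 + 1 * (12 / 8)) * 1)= 18660613 / 60984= 305.99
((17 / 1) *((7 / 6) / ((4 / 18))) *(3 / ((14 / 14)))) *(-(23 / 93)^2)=-62951 / 3844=-16.38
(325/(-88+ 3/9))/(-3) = 325/263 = 1.24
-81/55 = -1.47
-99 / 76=-1.30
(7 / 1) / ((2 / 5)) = 35 / 2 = 17.50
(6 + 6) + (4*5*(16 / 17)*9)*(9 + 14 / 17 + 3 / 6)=508908 / 289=1760.93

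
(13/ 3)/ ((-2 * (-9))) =13/ 54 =0.24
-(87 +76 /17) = -1555 /17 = -91.47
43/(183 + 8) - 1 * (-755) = 144248/191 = 755.23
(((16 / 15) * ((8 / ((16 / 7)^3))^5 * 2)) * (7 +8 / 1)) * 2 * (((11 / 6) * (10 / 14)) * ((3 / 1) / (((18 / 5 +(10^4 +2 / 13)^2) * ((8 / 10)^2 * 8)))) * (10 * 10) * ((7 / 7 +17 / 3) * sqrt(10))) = 0.00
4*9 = 36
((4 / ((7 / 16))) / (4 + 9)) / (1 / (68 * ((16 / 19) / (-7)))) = -69632 / 12103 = -5.75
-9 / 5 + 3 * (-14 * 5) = -1059 / 5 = -211.80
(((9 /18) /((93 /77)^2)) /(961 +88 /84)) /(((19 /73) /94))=142396793 /1106659731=0.13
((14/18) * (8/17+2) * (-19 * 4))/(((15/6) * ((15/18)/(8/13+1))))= -625632/5525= -113.24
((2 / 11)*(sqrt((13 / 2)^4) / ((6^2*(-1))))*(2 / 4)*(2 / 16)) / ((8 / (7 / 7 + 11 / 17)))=-1183 / 430848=-0.00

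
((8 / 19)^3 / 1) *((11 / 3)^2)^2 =7496192 / 555579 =13.49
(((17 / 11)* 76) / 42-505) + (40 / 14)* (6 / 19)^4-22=-15779844851 / 30104151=-524.18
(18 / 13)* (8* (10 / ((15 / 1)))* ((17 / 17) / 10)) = 48 / 65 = 0.74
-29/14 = -2.07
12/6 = 2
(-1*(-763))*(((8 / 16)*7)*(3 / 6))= 5341 / 4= 1335.25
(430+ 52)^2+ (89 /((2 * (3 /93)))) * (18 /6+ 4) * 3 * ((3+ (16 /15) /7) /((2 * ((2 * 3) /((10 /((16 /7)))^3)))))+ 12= 10685883443 /12288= 869619.42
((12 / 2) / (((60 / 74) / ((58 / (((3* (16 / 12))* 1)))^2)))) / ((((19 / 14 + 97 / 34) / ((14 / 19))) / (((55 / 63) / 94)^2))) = 320038345 / 13625801208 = 0.02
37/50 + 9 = 487/50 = 9.74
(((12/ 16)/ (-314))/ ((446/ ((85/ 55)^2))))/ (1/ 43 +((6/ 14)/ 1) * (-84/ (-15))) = -186405/ 35314055216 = -0.00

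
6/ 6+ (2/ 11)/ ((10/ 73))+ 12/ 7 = 1556/ 385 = 4.04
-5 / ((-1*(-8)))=-5 / 8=-0.62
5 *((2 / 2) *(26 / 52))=5 / 2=2.50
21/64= 0.33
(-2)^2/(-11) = -4/11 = -0.36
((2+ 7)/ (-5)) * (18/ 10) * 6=-486/ 25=-19.44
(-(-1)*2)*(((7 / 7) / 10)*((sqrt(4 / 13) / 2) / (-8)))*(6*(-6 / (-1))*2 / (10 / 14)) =-63*sqrt(13) / 325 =-0.70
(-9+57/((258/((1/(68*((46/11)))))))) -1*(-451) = 118901745/269008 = 442.00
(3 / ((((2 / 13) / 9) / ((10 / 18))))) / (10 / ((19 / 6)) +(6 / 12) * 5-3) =3705 / 101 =36.68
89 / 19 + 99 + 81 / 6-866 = -28455 / 38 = -748.82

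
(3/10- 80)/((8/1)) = -797/80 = -9.96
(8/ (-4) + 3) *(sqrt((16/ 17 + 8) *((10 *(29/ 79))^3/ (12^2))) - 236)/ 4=-59 + 145 *sqrt(3699965)/ 636582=-58.56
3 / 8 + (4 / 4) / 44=35 / 88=0.40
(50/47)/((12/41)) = 1025/282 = 3.63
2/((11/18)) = 36/11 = 3.27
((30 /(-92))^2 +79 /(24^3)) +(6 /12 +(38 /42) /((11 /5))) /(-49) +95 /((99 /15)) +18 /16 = 430770135491 /27591556608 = 15.61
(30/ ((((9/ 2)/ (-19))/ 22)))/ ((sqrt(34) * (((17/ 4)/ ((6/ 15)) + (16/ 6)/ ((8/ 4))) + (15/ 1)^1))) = -33440 * sqrt(34)/ 10999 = -17.73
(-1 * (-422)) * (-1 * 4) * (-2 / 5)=3376 / 5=675.20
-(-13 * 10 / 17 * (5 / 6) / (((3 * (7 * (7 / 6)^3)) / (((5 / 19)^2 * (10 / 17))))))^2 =-3802500000000 / 62747208465857041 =-0.00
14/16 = 7/8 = 0.88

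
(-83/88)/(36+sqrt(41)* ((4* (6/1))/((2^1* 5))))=-2075/64768+415* sqrt(41)/194304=-0.02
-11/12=-0.92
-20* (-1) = 20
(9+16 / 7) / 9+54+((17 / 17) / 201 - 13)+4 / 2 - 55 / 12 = 669883 / 16884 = 39.68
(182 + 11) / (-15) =-193 / 15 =-12.87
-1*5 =-5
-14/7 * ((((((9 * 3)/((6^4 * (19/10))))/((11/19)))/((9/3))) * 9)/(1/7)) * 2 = -35/22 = -1.59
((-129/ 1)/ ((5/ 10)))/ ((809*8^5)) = -0.00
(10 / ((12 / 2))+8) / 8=29 / 24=1.21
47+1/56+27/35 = 13381/280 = 47.79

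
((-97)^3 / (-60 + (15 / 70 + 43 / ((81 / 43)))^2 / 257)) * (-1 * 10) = -3016299313397160 / 19146716879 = -157536.11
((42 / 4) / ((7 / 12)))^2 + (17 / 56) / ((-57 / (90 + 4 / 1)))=516305 / 1596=323.50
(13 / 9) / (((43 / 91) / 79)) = 93457 / 387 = 241.49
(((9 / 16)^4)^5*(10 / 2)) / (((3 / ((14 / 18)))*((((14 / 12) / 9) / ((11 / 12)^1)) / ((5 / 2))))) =1114452667080218473425 / 4835703278458516698824704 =0.00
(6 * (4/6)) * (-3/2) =-6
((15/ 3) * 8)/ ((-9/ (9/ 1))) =-40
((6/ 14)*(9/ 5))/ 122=27/ 4270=0.01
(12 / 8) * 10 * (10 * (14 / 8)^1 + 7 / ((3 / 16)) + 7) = 1855 / 2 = 927.50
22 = 22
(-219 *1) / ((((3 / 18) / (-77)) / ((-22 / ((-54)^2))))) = -61831 / 81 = -763.35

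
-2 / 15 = -0.13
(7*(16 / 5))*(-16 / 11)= -1792 / 55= -32.58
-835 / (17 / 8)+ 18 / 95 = -634294 / 1615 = -392.75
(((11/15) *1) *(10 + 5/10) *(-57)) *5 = -2194.50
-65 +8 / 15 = -967 / 15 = -64.47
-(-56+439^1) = -383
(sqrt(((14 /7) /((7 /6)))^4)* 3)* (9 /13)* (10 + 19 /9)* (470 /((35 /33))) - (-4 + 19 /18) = 32760.73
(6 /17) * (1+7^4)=14412 /17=847.76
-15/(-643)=15/643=0.02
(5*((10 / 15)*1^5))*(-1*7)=-70 / 3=-23.33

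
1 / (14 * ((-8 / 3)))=-3 / 112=-0.03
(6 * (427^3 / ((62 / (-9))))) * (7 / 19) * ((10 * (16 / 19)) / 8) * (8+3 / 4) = -2575037025225 / 11191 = -230098921.03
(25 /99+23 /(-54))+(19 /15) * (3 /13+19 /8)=482971 /154440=3.13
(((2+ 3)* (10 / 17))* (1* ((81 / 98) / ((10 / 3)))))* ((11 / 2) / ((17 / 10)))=66825 / 28322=2.36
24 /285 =0.08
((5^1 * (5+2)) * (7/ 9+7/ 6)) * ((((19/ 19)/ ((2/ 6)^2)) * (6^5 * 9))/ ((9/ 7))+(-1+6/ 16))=4800896275/ 144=33339557.47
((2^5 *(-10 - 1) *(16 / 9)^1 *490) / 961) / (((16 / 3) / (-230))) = 39670400 / 2883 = 13760.11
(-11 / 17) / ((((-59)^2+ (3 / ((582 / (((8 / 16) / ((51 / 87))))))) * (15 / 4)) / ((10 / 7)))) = -170720 / 642901973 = -0.00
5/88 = 0.06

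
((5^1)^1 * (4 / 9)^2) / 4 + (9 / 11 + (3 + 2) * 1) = 5404 / 891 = 6.07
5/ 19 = 0.26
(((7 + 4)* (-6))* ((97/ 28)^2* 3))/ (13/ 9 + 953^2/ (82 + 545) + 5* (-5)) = -1752134571/ 1050685048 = -1.67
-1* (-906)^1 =906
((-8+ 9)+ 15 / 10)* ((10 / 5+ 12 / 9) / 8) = 25 / 24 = 1.04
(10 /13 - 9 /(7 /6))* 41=-284.75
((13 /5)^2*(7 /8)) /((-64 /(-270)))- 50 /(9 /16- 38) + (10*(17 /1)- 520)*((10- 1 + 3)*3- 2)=-11873.71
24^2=576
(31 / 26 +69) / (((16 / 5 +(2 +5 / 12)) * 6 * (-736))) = -9125 / 3224416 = -0.00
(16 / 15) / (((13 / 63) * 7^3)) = 48 / 3185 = 0.02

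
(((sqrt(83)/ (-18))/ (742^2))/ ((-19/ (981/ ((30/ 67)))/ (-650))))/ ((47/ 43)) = -20411885 * sqrt(83)/ 2949921912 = -0.06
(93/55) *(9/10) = 837/550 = 1.52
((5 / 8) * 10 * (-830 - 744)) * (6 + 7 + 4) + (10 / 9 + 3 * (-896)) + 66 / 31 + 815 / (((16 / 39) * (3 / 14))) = -358574449 / 2232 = -160651.63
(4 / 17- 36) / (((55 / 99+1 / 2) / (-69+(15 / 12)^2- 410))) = 275004 / 17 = 16176.71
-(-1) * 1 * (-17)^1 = -17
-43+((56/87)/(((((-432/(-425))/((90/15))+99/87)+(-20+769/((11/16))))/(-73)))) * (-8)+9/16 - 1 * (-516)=3391923474133/7157402064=473.90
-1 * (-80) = 80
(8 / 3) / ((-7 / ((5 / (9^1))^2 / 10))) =-20 / 1701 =-0.01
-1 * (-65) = 65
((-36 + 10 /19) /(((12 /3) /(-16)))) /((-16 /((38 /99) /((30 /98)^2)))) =-809137 /22275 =-36.32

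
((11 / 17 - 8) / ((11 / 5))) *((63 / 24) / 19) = -13125 / 28424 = -0.46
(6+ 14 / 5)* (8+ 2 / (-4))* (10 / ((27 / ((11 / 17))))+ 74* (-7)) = -5228344 / 153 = -34172.18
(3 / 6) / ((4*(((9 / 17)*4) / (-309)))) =-1751 / 96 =-18.24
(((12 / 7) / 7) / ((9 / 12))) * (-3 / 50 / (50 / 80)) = -192 / 6125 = -0.03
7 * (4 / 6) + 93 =293 / 3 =97.67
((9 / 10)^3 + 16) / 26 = 16729 / 26000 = 0.64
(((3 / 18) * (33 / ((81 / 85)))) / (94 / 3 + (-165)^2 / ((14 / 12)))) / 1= 6545 / 26498232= 0.00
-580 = -580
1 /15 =0.07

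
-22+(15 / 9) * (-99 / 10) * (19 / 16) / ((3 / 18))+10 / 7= -15471 / 112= -138.13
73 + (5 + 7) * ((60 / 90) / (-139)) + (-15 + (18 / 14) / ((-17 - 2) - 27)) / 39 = 42217647 / 581854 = 72.56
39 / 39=1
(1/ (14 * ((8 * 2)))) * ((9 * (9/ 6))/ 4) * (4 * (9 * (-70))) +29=-287/ 32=-8.97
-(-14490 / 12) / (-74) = -2415 / 148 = -16.32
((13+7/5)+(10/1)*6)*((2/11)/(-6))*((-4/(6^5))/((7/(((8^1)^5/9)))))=0.60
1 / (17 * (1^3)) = 1 / 17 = 0.06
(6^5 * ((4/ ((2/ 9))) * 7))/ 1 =979776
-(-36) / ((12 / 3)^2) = 2.25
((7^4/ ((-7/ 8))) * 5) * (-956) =13116320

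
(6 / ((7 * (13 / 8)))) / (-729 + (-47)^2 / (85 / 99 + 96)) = -76712 / 102703965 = -0.00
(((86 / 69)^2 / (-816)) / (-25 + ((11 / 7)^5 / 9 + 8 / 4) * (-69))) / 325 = 31076143 / 1254493941807600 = 0.00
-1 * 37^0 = -1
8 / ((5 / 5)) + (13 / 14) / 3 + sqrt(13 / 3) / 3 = sqrt(39) / 9 + 349 / 42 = 9.00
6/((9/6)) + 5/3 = 17/3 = 5.67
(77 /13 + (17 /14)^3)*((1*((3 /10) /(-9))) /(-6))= 30573 /713440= 0.04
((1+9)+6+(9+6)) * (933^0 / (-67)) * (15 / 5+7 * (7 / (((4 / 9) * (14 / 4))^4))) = -276303 / 52528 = -5.26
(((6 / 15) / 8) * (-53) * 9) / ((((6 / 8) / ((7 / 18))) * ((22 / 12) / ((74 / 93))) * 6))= -13727 / 15345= -0.89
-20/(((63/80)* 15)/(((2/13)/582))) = -320/714987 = -0.00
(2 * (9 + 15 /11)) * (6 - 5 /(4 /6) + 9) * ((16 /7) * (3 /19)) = 4320 /77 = 56.10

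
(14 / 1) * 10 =140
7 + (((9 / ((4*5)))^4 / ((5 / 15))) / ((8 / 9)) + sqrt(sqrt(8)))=8.82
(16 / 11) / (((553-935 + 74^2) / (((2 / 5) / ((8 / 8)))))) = 16 / 140085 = 0.00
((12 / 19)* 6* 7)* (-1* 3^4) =-40824 / 19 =-2148.63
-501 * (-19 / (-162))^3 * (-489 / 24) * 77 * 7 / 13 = 100636064221 / 147386304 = 682.80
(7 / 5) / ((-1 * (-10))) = 7 / 50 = 0.14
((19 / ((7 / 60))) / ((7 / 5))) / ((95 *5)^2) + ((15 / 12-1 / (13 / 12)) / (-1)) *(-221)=6726523 / 93100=72.25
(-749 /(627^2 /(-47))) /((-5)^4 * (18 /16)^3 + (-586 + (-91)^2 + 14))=18023936 /1730802708657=0.00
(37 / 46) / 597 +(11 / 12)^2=554705 / 659088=0.84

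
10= 10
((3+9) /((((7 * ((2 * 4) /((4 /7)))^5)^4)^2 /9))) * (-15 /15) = -27 /10088945033364741784512340888944830648452958748934144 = -0.00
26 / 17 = 1.53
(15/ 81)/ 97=5/ 2619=0.00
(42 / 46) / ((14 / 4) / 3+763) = 18 / 15065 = 0.00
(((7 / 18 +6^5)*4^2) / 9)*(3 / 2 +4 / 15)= 5934940 / 243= 24423.62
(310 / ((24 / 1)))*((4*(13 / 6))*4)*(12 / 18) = 8060 / 27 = 298.52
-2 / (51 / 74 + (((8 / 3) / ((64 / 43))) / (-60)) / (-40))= -4262400 / 1470391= -2.90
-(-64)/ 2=32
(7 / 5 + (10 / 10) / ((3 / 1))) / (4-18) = -13 / 105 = -0.12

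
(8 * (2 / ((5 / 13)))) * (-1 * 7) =-1456 / 5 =-291.20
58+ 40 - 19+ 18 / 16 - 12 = 545 / 8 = 68.12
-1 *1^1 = -1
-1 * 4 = -4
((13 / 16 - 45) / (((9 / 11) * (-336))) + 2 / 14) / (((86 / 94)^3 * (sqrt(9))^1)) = 1525056047 / 11540600064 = 0.13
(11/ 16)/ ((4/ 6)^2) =99/ 64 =1.55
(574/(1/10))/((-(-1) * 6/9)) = 8610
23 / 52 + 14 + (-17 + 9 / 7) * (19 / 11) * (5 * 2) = -93543 / 364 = -256.99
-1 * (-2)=2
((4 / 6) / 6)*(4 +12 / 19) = 0.51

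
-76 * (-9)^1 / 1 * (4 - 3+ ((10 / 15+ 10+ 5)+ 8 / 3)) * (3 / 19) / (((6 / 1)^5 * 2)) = 29 / 216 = 0.13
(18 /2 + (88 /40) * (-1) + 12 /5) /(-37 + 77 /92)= -0.25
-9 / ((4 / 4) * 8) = -9 / 8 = -1.12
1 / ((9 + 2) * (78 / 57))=19 / 286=0.07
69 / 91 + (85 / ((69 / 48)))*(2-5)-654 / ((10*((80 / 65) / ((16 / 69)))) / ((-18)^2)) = -4168.88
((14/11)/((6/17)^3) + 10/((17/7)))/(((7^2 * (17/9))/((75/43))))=2385025/3827516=0.62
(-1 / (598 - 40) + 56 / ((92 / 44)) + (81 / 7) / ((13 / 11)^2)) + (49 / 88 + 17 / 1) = 35153693651 / 668035368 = 52.62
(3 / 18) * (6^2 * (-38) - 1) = -1369 / 6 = -228.17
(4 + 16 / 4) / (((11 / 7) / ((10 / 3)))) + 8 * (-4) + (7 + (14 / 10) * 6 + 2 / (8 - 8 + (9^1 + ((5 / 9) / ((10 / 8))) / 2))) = 8033 / 13695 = 0.59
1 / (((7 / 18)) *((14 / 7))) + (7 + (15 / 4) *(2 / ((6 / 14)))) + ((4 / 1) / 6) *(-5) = 943 / 42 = 22.45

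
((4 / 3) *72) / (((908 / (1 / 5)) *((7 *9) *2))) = 0.00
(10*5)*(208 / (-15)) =-2080 / 3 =-693.33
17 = 17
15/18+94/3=193/6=32.17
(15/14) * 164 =1230/7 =175.71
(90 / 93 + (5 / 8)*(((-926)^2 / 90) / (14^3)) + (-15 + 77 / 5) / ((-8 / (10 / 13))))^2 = 15223935957649225 / 1584832278242304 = 9.61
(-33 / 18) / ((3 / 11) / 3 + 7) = -0.26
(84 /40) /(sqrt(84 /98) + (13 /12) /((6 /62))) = 1066338 /5645435 - 13608* sqrt(42) /5645435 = 0.17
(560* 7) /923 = 3920 /923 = 4.25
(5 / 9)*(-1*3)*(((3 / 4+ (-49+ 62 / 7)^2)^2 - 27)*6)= -499246374245 / 19208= -25991585.50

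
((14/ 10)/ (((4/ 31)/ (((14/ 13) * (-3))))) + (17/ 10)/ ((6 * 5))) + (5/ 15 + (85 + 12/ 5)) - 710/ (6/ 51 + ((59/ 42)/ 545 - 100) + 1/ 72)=36280172482193/ 606228673700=59.85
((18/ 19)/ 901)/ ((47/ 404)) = 7272/ 804593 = 0.01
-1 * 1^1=-1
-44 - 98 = -142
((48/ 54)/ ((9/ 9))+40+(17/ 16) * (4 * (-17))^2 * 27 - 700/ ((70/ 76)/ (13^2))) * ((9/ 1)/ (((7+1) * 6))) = 38267/ 48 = 797.23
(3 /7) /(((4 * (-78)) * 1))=-1 /728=-0.00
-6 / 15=-2 / 5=-0.40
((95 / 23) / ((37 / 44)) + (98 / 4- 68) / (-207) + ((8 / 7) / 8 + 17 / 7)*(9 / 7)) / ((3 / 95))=200323555 / 750582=266.89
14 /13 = 1.08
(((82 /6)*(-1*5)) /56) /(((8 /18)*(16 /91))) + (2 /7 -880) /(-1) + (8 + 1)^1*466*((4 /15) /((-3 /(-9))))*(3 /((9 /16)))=336152303 /17920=18758.50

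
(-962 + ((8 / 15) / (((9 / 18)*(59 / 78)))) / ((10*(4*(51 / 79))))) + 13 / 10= -144529099 / 150450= -960.65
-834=-834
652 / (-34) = -326 / 17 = -19.18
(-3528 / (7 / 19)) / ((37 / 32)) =-306432 / 37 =-8281.95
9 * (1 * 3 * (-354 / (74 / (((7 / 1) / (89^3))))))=-33453 / 26083853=-0.00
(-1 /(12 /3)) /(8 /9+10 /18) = -9 /52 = -0.17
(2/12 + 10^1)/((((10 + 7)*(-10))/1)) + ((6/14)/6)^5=-0.06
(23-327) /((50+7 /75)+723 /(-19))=-216600 /8579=-25.25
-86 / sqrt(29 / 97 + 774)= -86* sqrt(7285379) / 75107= -3.09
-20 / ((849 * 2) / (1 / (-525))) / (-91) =-2 / 8112195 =-0.00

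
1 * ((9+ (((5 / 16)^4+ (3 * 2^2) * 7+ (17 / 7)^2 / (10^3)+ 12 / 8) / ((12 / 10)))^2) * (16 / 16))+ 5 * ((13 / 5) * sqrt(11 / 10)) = 5101.03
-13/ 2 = -6.50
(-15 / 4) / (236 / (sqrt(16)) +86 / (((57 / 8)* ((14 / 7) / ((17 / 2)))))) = -855 / 25148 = -0.03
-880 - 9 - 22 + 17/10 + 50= -8593/10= -859.30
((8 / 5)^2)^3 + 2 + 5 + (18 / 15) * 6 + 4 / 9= 4418671 / 140625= 31.42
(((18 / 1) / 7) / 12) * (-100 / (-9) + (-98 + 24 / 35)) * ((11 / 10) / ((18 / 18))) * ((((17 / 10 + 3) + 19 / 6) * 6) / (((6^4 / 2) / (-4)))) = 8811473 / 1488375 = 5.92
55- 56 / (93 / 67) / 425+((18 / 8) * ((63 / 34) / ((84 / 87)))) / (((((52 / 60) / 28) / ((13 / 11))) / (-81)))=-46258448801 / 3478200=-13299.54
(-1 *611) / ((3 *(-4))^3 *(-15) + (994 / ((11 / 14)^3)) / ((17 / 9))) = -13825097 / 611039664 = -0.02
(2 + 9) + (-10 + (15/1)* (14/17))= 227/17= 13.35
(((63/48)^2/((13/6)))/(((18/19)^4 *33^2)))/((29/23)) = 146871767/204317448192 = 0.00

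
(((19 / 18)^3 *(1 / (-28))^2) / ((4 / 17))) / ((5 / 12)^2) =116603 / 3175200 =0.04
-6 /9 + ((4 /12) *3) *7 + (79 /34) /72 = 15583 /2448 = 6.37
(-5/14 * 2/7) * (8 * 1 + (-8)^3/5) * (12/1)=5664/49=115.59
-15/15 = -1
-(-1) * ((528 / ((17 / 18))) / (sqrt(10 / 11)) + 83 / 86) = 83 / 86 + 4752 * sqrt(110) / 85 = 587.31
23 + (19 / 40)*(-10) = 73 / 4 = 18.25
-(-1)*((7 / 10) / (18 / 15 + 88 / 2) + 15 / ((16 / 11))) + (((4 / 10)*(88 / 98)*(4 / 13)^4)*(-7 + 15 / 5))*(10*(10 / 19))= 493262053923 / 48075246128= 10.26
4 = 4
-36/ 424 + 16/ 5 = 1651/ 530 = 3.12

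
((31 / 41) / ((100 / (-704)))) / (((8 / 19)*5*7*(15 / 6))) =-25916 / 179375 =-0.14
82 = 82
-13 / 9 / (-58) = 13 / 522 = 0.02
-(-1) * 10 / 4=5 / 2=2.50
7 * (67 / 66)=469 / 66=7.11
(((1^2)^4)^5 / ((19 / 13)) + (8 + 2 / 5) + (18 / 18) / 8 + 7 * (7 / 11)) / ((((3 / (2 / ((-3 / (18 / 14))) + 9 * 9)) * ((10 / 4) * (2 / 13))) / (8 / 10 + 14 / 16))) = 1589.65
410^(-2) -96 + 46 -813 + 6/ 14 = -862.57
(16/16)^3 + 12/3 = 5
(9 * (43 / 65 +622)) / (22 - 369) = -364257 / 22555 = -16.15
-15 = -15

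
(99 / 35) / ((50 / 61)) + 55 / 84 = 4.11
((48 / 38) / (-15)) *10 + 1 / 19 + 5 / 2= 65 / 38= 1.71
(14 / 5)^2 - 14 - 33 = -979 / 25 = -39.16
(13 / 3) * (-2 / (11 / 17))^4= 17372368 / 43923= 395.52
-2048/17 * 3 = -6144/17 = -361.41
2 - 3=-1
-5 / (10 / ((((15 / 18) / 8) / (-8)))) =5 / 768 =0.01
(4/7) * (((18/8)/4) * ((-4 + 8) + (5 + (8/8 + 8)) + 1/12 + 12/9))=699/112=6.24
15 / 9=5 / 3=1.67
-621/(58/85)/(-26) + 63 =147789/1508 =98.00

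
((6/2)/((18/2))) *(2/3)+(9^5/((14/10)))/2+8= 2658241/126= 21097.15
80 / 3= 26.67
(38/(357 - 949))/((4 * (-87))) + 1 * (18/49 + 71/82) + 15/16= 449249621/206943072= 2.17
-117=-117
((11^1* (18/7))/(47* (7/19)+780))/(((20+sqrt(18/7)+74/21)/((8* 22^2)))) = 981249984/167260109 - 17877024* sqrt(14)/167260109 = 5.47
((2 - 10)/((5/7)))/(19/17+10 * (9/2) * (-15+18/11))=5236/280615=0.02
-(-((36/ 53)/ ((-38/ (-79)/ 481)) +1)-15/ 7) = 4810028/ 7049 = 682.37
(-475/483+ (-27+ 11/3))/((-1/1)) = 3915/161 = 24.32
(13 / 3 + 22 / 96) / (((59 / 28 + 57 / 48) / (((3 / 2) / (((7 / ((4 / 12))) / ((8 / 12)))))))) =73 / 1107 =0.07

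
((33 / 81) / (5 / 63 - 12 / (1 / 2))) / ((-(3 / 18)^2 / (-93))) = -7812 / 137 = -57.02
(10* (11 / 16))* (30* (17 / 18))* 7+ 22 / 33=32741 / 24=1364.21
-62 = -62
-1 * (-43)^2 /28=-1849 /28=-66.04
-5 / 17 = -0.29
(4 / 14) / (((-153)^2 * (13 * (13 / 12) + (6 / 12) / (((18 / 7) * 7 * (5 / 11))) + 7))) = 0.00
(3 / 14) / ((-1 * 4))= -0.05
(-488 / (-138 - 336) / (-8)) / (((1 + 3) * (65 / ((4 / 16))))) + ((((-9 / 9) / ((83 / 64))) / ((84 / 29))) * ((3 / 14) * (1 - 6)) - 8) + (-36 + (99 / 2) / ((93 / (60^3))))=7142633771242423 / 62150917920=114924.03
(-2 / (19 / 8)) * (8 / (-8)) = 16 / 19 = 0.84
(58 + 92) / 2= 75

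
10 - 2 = 8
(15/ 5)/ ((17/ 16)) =48/ 17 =2.82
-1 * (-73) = 73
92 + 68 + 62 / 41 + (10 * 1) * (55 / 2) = 17897 / 41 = 436.51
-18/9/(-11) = 2/11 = 0.18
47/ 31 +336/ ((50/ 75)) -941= -13500/ 31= -435.48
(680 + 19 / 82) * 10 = 278895 / 41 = 6802.32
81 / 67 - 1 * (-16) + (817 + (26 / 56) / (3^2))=14085655 / 16884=834.26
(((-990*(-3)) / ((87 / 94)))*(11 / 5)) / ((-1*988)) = -51183 / 7163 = -7.15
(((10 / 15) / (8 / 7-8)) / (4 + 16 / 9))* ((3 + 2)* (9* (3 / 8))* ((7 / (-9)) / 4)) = 735 / 13312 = 0.06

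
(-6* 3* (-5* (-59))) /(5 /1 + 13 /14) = -74340 /83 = -895.66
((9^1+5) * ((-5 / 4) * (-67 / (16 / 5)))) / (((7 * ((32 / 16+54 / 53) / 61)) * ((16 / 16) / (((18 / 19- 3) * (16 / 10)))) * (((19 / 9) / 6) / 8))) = -228091383 / 2888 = -78979.01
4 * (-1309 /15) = -5236 /15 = -349.07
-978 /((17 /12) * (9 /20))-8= -26216 /17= -1542.12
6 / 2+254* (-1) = -251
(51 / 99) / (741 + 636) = 1 / 2673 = 0.00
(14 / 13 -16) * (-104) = 1552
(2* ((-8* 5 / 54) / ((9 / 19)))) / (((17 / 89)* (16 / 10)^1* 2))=-42275 / 8262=-5.12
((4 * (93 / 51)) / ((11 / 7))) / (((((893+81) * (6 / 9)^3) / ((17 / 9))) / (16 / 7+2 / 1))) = 1395 / 10714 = 0.13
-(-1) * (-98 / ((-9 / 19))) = 1862 / 9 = 206.89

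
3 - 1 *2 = 1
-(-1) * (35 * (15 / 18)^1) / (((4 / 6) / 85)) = 14875 / 4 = 3718.75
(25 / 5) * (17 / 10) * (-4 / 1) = -34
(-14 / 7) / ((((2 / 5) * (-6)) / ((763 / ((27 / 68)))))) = 129710 / 81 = 1601.36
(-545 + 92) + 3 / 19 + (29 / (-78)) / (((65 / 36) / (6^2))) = -7389396 / 16055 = -460.26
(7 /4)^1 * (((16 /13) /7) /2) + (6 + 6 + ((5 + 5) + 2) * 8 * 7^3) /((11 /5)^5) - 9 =1319666635 /2093663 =630.31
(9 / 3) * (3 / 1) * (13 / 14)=117 / 14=8.36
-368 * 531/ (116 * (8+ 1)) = -5428/ 29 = -187.17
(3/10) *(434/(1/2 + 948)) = 186/1355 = 0.14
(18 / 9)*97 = 194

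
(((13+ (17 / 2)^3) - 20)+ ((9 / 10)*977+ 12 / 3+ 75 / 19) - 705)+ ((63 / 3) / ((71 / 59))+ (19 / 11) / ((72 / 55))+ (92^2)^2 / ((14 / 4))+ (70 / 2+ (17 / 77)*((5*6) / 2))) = 191357905538311 / 9348570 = 20469216.74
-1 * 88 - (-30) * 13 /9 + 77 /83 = -10891 /249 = -43.74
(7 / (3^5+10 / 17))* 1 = 119 / 4141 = 0.03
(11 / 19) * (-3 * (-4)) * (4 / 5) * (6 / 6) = 528 / 95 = 5.56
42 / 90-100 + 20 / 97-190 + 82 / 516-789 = -44970397 / 41710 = -1078.17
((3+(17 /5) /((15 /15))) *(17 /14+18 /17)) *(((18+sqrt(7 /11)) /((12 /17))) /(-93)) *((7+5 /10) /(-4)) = 541 *sqrt(77) /14322+1623 /217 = 7.81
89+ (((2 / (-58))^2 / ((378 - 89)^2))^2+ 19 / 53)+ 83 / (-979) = 22854172880045831172432 / 256001154589706936927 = 89.27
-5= -5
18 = 18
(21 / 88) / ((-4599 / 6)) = -0.00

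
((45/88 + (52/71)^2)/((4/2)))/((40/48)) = 1394391/2218040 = 0.63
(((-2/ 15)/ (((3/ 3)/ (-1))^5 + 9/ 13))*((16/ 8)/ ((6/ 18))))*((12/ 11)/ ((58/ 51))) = 3978/ 1595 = 2.49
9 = 9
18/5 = 3.60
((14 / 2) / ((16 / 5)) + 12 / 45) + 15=4189 / 240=17.45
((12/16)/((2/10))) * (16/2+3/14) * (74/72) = 21275/672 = 31.66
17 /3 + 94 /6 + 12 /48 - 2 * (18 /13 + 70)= -18905 /156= -121.19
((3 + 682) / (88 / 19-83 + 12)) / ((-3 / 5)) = 65075 / 3783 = 17.20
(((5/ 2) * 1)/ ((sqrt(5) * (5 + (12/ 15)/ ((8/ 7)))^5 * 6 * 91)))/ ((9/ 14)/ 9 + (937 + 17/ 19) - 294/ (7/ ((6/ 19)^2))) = 50000 * sqrt(5)/ 306768290075559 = 0.00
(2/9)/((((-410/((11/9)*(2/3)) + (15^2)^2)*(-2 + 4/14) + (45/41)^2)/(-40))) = 2070992/20018654199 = 0.00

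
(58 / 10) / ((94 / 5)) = 29 / 94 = 0.31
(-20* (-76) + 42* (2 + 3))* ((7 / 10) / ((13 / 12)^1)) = 14532 / 13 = 1117.85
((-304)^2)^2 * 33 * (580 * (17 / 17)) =163469324451840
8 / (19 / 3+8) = 24 / 43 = 0.56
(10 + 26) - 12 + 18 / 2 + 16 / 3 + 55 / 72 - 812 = -55649 / 72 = -772.90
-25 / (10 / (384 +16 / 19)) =-18280 / 19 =-962.11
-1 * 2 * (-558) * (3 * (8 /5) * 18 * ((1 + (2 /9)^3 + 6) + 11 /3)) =15443456 /15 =1029563.73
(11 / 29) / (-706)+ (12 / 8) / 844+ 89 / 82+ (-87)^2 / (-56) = -332461962655 / 2479688036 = -134.07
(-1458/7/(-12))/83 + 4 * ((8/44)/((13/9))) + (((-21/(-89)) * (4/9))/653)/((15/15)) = 20650077611/28971208266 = 0.71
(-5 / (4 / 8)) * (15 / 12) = -25 / 2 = -12.50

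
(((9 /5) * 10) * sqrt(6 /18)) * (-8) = -48 * sqrt(3) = -83.14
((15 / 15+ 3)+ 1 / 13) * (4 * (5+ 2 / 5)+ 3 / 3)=5989 / 65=92.14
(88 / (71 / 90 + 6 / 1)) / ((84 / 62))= 40920 / 4277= 9.57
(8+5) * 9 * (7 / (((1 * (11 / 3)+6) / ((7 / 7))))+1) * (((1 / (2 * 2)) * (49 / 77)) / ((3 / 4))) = 13650 / 319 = 42.79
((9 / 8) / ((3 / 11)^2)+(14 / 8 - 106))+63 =-209 / 8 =-26.12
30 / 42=0.71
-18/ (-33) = 6/ 11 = 0.55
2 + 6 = 8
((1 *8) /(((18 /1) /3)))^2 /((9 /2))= 32 /81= 0.40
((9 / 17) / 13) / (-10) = -9 / 2210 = -0.00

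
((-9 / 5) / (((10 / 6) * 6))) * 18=-81 / 25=-3.24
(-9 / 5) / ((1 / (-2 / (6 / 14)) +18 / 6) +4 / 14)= -0.59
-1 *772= -772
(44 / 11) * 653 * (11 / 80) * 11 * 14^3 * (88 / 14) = 340704056 / 5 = 68140811.20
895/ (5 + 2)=895/ 7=127.86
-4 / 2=-2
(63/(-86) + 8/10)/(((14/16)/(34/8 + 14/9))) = 6061/13545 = 0.45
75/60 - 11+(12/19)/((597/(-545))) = -156179/15124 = -10.33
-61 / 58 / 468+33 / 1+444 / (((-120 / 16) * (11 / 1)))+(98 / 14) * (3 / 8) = 30.24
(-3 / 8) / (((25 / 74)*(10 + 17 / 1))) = -37 / 900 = -0.04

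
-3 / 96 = -1 / 32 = -0.03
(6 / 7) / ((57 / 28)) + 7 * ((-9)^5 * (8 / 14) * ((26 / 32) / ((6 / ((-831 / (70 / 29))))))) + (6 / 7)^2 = 820135012873 / 74480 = 11011479.76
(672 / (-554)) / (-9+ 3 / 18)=0.14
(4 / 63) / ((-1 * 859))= -4 / 54117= -0.00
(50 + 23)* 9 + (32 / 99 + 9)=65966 / 99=666.32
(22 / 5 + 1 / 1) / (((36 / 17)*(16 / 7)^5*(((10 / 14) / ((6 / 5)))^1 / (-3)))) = -54000891 / 262144000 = -0.21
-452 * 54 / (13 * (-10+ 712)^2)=-226 / 59319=-0.00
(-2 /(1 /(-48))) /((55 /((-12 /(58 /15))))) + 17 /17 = -1409 /319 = -4.42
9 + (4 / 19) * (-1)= 167 / 19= 8.79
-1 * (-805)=805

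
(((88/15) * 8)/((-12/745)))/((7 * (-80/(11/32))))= 18029/10080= 1.79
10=10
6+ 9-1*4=11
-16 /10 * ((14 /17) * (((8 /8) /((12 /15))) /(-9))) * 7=196 /153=1.28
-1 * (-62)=62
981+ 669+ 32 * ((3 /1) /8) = 1662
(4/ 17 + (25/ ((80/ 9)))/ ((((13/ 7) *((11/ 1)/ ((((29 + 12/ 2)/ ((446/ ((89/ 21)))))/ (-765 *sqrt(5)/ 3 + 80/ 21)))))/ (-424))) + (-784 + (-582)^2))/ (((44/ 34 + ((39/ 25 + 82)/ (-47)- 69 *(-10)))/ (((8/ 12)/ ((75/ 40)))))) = 2197635677300 *sqrt(5)/ 279871865104840723 + 3950455093714911199040/ 22669621073492098563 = 174.26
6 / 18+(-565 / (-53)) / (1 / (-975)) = -1652572 / 159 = -10393.53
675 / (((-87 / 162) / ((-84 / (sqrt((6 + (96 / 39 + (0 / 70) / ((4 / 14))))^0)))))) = 3061800 / 29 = 105579.31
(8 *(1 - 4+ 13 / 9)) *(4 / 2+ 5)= -87.11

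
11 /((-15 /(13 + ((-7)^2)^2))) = -26554 /15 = -1770.27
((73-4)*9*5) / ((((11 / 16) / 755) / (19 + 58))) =262558800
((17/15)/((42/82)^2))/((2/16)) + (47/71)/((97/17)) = 1579763777/45557505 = 34.68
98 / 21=14 / 3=4.67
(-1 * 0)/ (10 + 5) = 0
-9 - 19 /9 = -100 /9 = -11.11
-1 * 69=-69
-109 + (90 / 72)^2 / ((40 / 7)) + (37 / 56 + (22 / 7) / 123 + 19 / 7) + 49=-6207577 / 110208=-56.33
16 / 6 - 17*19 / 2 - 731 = -5339 / 6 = -889.83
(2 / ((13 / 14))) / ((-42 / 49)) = -98 / 39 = -2.51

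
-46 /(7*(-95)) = 46 /665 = 0.07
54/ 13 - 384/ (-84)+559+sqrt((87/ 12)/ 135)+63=sqrt(435)/ 90+57396/ 91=630.96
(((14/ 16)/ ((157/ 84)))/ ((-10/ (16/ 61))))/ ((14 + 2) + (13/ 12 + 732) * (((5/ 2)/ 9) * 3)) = -42336/ 2161385245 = -0.00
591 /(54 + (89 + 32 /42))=12411 /3019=4.11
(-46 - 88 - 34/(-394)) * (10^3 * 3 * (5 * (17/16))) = -840894375/394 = -2134249.68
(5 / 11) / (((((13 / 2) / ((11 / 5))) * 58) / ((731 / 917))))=731 / 345709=0.00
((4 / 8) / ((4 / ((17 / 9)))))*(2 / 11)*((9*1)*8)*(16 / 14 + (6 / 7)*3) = 11.48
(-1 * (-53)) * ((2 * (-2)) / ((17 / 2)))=-424 / 17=-24.94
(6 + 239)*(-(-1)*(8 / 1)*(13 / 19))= 25480 / 19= 1341.05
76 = 76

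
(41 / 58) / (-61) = -41 / 3538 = -0.01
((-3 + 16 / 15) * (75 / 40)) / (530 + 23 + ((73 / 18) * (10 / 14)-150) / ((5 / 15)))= -609 / 18764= -0.03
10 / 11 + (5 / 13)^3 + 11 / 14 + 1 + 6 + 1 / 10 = 7487167 / 845845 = 8.85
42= 42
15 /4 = 3.75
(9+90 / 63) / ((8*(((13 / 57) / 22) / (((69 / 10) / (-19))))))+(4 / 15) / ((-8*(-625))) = -311664011 / 6825000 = -45.67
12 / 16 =3 / 4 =0.75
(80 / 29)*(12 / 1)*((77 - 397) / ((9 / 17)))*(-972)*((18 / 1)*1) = 10152345600 / 29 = 350080882.76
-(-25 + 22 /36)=439 /18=24.39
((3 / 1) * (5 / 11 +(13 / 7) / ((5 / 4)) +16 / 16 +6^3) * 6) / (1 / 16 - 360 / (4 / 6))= -24276096 / 3326015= -7.30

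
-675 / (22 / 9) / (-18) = 675 / 44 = 15.34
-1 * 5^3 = -125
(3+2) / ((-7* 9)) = -5 / 63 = -0.08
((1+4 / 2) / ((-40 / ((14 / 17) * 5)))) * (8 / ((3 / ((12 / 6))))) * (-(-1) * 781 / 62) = -10934 / 527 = -20.75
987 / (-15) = -329 / 5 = -65.80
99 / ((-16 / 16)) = -99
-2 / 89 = -0.02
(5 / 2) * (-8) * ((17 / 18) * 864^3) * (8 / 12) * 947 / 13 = -7691417026560 / 13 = -591647463581.54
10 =10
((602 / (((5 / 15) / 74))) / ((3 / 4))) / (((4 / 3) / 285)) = 38088540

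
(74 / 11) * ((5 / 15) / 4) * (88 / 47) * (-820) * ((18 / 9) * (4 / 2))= -485440 / 141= -3442.84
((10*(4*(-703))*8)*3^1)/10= -67488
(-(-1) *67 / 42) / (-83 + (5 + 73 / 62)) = -2077 / 100023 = -0.02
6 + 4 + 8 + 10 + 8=36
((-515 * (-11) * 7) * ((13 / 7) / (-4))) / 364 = -5665 / 112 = -50.58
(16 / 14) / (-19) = -8 / 133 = -0.06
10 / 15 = 2 / 3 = 0.67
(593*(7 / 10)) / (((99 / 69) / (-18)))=-286419 / 55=-5207.62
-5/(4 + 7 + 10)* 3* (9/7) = -0.92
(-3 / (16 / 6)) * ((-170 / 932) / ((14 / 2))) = 765 / 26096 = 0.03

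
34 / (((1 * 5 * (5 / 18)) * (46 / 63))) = 19278 / 575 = 33.53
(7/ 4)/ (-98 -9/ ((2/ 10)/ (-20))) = 7/ 3208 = 0.00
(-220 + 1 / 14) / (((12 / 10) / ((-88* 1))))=338690 / 21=16128.10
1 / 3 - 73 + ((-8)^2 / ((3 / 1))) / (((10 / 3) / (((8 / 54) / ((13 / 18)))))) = -71.35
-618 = -618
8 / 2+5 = 9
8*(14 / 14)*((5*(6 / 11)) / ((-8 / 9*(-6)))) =45 / 11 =4.09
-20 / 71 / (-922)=10 / 32731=0.00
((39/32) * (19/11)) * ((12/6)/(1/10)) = 3705/88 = 42.10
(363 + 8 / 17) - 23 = 5788 / 17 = 340.47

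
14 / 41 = 0.34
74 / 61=1.21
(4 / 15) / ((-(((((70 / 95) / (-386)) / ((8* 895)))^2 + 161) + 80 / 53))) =-0.00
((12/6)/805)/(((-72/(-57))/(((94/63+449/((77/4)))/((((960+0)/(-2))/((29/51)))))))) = -4738049/81939211200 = -0.00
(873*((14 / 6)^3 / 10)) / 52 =21.33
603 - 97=506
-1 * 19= -19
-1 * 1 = -1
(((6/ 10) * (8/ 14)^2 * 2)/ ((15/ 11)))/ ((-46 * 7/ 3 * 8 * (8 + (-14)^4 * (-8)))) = 0.00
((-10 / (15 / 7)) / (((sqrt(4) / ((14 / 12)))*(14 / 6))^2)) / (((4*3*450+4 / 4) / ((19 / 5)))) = -133 / 648120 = -0.00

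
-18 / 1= -18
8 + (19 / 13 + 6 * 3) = 357 / 13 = 27.46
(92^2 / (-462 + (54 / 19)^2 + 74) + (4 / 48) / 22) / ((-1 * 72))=12601811 / 40734144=0.31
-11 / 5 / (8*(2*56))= -11 / 4480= -0.00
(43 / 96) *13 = 559 / 96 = 5.82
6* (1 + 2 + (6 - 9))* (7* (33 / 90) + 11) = 0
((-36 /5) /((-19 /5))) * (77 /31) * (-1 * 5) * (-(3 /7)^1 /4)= 2.52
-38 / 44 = -19 / 22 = -0.86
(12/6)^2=4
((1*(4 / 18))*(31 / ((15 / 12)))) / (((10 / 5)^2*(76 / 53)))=1643 / 1710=0.96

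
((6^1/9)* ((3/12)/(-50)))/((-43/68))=17/3225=0.01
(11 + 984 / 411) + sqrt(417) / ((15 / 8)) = 8 * sqrt(417) / 15 + 1835 / 137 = 24.29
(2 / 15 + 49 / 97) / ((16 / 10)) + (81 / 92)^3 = 245074475 / 226598208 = 1.08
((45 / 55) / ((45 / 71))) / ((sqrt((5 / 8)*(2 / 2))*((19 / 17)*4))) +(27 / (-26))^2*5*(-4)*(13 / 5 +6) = -31347 / 169 +1207*sqrt(10) / 10450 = -185.12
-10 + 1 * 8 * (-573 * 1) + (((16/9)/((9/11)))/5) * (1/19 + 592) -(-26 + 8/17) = -563967472/130815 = -4311.18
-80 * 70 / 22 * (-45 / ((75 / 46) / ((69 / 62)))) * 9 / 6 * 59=235955160 / 341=691950.62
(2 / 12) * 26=13 / 3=4.33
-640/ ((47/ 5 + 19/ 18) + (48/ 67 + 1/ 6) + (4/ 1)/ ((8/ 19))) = -3859200/ 125657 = -30.71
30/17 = 1.76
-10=-10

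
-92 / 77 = -1.19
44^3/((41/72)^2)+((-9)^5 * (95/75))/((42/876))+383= -76305360437/58835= -1296938.22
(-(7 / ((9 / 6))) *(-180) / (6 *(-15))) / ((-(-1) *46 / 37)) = -518 / 69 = -7.51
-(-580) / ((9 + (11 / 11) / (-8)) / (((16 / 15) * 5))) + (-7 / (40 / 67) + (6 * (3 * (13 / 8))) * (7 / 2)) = 1870969 / 4260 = 439.19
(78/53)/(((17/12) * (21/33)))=10296/6307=1.63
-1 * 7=-7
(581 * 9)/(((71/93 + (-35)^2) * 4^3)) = 486297/7295744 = 0.07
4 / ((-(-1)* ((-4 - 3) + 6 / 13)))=-0.61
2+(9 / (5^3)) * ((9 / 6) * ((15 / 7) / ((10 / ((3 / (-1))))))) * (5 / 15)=6919 / 3500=1.98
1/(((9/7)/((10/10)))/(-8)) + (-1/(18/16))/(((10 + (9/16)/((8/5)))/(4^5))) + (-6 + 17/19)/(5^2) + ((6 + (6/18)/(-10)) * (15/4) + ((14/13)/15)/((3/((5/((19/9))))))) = -1694841727/23563800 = -71.93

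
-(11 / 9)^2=-121 / 81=-1.49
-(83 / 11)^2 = -6889 / 121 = -56.93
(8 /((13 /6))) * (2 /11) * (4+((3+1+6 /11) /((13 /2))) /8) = 56112 /20449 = 2.74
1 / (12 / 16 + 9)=4 / 39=0.10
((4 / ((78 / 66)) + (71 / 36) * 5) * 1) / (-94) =-6199 / 43992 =-0.14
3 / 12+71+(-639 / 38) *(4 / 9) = 4847 / 76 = 63.78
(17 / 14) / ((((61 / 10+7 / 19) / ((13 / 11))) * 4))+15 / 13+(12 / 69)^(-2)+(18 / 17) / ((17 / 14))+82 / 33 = 642160312403 / 17065736688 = 37.63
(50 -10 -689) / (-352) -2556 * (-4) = 327227 / 32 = 10225.84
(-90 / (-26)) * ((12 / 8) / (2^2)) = 135 / 104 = 1.30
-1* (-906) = 906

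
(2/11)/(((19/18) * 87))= 12/6061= 0.00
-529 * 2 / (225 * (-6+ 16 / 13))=6877 / 6975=0.99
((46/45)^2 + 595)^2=1456827274081/4100625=355269.57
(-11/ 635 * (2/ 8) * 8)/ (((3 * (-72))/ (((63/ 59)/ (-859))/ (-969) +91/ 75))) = 4096587572/ 21049726172625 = 0.00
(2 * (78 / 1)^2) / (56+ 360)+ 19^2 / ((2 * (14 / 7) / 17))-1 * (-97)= 3321 / 2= 1660.50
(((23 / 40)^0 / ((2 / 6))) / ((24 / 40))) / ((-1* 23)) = -5 / 23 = -0.22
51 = 51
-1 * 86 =-86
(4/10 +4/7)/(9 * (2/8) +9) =136/1575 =0.09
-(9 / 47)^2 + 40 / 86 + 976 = 92748009 / 94987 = 976.43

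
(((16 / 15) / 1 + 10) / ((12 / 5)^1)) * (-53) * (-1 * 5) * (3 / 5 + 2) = 57187 / 18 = 3177.06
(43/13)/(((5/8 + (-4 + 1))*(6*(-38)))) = 86/14079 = 0.01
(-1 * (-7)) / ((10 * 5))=7 / 50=0.14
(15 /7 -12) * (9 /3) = -207 /7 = -29.57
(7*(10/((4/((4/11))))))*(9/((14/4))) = 180/11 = 16.36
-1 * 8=-8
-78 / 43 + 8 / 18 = -530 / 387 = -1.37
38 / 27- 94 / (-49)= 4400 / 1323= 3.33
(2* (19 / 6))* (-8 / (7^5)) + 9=453637 / 50421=9.00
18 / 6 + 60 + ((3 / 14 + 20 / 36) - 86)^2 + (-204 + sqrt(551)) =sqrt(551) + 113087605 / 15876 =7146.65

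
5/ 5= 1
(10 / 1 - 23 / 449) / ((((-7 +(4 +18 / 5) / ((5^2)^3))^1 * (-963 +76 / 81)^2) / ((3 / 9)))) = -0.00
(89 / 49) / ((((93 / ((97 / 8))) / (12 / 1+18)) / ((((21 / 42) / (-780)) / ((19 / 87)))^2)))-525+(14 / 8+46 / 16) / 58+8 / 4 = -1798850471696563 / 3440009547520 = -522.92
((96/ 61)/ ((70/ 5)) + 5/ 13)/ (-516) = -2759/ 2864316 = -0.00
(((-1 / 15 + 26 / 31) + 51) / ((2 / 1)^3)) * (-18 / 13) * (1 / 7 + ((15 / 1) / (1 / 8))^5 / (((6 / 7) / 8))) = -58705739366436111 / 28210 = -2081025854889.62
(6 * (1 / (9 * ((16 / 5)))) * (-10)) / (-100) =1 / 48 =0.02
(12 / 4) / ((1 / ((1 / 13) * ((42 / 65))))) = 126 / 845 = 0.15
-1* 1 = -1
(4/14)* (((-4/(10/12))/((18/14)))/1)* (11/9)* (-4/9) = 704/1215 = 0.58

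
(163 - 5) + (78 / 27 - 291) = -1171 / 9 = -130.11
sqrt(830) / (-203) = -sqrt(830) / 203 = -0.14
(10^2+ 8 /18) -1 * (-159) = 2335 /9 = 259.44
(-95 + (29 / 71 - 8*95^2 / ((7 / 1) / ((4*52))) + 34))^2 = 1136952428487921796 / 247009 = 4602878552959.29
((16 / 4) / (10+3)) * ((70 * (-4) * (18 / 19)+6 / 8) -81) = -26259 / 247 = -106.31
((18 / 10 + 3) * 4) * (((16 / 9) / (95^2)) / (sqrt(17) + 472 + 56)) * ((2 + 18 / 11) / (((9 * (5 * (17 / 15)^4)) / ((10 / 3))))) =0.00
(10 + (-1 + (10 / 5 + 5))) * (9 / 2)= 72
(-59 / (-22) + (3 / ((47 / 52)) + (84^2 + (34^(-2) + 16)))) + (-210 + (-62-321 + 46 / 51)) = 11628940121 / 1792956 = 6485.90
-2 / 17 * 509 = -1018 / 17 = -59.88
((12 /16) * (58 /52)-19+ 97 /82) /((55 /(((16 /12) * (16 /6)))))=-6436 /5863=-1.10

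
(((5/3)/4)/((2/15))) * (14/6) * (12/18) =175/36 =4.86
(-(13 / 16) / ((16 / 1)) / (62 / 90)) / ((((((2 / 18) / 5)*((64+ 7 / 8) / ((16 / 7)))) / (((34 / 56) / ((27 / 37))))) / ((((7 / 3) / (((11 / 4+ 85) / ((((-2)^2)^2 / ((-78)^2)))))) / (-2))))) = 15725 / 4625088741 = 0.00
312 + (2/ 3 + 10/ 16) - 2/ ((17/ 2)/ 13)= 126575/ 408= 310.23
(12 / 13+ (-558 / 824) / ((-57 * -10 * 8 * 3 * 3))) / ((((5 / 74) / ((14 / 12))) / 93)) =181007678873 / 122116800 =1482.25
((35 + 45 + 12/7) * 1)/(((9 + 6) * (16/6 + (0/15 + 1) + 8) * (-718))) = -286/439775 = -0.00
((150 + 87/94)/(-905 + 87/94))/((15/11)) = -52019/424915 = -0.12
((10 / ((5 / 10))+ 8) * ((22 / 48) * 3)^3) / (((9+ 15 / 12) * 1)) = 9317 / 1312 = 7.10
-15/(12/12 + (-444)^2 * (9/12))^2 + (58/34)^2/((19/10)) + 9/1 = 1264171410096496/120036058263019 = 10.53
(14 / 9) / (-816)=-7 / 3672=-0.00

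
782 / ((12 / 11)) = 4301 / 6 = 716.83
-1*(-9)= 9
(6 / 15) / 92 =0.00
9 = 9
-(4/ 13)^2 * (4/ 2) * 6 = -192/ 169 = -1.14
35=35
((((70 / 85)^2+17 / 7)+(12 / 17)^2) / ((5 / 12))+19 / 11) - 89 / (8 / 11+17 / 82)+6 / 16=-3728663623 / 44139480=-84.47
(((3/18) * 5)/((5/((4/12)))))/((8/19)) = 19/144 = 0.13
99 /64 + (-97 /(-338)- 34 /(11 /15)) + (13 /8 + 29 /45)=-226258451 /5353920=-42.26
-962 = -962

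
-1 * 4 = -4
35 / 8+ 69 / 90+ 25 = 3617 / 120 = 30.14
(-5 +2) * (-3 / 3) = 3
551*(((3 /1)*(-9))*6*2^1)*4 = -714096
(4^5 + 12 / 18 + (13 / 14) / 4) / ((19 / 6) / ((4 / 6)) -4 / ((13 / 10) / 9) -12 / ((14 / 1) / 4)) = -2238379 / 57594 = -38.86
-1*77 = -77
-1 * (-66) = 66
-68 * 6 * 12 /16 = -306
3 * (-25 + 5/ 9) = -220/ 3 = -73.33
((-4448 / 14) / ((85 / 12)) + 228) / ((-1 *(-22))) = 8.32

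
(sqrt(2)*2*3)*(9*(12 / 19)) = 648*sqrt(2) / 19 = 48.23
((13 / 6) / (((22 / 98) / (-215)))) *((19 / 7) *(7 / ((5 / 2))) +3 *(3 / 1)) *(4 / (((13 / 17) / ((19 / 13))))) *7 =-790811882 / 429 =-1843384.34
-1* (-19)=19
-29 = -29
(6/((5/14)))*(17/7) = 204/5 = 40.80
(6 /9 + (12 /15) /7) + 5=607 /105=5.78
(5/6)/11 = 5/66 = 0.08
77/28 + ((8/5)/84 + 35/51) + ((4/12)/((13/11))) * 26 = 25677/2380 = 10.79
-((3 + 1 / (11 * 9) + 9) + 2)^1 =-1387 / 99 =-14.01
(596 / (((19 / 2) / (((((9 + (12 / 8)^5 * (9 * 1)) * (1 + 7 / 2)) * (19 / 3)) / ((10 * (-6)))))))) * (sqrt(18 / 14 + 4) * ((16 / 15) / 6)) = -1639 * sqrt(259) / 28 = -942.04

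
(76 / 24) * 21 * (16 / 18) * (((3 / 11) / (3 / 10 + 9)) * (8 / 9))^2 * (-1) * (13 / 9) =-44262400 / 762919641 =-0.06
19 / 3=6.33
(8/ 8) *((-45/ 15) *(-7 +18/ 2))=-6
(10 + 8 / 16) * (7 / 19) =3.87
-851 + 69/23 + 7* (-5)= -883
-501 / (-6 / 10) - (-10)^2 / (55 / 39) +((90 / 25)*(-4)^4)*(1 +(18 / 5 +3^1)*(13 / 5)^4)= 48063827069 / 171875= 279644.08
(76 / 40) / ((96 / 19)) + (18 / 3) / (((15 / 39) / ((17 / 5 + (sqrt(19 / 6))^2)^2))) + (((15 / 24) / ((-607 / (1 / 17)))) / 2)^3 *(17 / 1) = 22273636425554980919 / 33092827610624000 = 673.07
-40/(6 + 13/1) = -2.11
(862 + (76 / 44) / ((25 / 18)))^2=56354961664 / 75625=745189.58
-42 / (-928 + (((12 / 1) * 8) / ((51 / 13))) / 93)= 4743 / 104768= 0.05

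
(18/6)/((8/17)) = 51/8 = 6.38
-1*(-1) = 1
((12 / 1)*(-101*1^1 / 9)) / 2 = -202 / 3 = -67.33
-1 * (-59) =59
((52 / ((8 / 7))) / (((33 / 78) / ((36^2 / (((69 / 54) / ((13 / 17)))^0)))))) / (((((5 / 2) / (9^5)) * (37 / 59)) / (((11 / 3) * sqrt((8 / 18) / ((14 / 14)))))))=2373951198528 / 185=12832168640.69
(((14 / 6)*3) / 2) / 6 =7 / 12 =0.58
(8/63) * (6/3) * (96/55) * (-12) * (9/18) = -1024/385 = -2.66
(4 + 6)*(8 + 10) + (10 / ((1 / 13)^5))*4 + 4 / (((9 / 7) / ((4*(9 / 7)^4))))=5094213364 / 343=14851934.01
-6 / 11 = -0.55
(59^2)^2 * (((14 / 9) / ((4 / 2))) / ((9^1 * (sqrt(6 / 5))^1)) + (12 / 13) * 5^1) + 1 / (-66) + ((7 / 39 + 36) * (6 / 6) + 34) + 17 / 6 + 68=84821527 * sqrt(30) / 486 + 23992435268 / 429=56882362.12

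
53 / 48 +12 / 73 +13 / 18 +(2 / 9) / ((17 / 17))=23263 / 10512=2.21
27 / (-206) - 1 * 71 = -14653 / 206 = -71.13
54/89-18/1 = -1548/89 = -17.39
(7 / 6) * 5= 35 / 6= 5.83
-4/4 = -1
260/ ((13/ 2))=40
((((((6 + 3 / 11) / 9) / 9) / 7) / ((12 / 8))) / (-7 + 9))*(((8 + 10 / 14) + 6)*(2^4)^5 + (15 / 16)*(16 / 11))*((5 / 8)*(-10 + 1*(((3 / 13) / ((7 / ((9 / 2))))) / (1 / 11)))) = -208078690098385 / 699242544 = -297577.27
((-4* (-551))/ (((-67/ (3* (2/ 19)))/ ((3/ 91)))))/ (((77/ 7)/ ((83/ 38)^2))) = -3596058/ 24211187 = -0.15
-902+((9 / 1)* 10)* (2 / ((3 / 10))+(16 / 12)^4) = -158 / 9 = -17.56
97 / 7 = 13.86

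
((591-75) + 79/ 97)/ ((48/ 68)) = 852227/ 1164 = 732.15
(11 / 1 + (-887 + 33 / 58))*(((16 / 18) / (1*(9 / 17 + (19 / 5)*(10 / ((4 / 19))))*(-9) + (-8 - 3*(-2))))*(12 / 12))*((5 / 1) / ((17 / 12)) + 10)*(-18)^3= -37639.29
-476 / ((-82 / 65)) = 15470 / 41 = 377.32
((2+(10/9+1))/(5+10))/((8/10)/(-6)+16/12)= 37/162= 0.23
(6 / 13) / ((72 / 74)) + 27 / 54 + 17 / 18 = 449 / 234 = 1.92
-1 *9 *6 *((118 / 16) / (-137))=1593 / 548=2.91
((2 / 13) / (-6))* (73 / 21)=-73 / 819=-0.09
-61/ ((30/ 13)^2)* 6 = -10309/ 150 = -68.73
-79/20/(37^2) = -0.00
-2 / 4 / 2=-1 / 4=-0.25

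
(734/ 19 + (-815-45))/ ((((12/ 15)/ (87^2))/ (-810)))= 119598336675/ 19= 6294649298.68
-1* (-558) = 558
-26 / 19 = -1.37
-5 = -5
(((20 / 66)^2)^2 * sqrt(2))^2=0.00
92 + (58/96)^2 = 212809/2304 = 92.37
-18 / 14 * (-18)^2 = -416.57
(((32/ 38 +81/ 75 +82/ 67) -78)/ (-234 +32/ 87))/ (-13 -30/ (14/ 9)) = -1450777461/ 146193738700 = -0.01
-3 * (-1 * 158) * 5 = 2370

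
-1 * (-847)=847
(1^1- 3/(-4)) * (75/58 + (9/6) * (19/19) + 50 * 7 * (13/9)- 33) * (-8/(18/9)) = -868462/261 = -3327.44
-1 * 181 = -181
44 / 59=0.75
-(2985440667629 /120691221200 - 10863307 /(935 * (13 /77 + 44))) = 5148417585945529 /21603728594800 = 238.31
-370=-370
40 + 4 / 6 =122 / 3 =40.67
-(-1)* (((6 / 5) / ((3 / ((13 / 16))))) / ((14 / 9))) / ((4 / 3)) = 351 / 2240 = 0.16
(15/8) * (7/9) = 1.46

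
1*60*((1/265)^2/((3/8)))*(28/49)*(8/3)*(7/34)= 512/716295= 0.00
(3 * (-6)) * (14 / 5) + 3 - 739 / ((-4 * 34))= -28537 / 680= -41.97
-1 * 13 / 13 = -1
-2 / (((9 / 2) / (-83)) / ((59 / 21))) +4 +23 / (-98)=107.41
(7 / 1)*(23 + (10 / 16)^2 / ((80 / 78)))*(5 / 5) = 83797 / 512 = 163.67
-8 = -8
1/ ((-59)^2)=1/ 3481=0.00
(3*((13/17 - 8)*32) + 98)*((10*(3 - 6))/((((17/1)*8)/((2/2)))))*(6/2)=228195/578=394.80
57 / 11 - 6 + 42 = 453 / 11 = 41.18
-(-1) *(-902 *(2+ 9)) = -9922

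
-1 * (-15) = 15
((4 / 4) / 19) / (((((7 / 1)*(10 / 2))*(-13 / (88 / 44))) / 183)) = -0.04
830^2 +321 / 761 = 524253221 / 761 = 688900.42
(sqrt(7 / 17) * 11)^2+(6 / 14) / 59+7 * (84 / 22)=5912656 / 77231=76.56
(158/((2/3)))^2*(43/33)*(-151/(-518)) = 121568439/5698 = 21335.28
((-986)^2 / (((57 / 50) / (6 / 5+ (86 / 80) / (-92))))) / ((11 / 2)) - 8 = 5314035649 / 28842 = 184246.43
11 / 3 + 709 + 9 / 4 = 8579 / 12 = 714.92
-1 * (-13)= 13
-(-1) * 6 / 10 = 0.60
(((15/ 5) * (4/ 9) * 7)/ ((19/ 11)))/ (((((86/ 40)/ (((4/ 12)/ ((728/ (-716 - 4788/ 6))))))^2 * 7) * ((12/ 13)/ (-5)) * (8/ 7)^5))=-0.22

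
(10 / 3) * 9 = 30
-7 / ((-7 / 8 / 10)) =80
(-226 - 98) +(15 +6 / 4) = -307.50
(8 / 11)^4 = 4096 / 14641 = 0.28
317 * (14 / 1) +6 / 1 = 4444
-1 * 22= -22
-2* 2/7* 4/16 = -1/7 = -0.14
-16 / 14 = -1.14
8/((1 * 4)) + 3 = 5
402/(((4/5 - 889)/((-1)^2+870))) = -1750710/4441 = -394.22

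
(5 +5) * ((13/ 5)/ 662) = 13/ 331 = 0.04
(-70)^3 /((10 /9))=-308700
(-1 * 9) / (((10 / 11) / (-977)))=96723 / 10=9672.30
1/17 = 0.06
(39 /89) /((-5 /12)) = -468 /445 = -1.05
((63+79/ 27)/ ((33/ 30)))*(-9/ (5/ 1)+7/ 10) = -1780/ 27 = -65.93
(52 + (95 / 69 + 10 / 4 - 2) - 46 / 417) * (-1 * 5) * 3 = -806.50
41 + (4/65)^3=11259689/274625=41.00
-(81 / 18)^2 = -20.25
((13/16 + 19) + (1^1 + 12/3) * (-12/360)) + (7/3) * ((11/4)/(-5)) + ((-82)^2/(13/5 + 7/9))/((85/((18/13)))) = 17061211/335920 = 50.79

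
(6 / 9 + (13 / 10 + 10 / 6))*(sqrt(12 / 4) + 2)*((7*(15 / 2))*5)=3815*sqrt(3) / 4 + 3815 / 2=3559.44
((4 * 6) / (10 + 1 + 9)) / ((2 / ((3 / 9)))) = 1 / 5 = 0.20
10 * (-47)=-470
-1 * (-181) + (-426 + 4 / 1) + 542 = 301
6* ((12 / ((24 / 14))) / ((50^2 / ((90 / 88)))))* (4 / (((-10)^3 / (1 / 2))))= -189 / 5500000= -0.00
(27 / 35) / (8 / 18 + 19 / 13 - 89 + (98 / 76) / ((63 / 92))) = -60021 / 6629840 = -0.01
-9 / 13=-0.69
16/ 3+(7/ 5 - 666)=-9889/ 15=-659.27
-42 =-42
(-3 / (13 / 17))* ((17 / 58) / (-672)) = 289 / 168896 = 0.00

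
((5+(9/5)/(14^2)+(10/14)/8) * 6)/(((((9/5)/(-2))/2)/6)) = -19986/49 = -407.88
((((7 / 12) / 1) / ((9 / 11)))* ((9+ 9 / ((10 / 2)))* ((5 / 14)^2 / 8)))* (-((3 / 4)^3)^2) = -40095 / 1835008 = -0.02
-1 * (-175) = 175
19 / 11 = 1.73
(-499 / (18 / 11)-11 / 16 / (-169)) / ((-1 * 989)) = 7421029 / 24068304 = 0.31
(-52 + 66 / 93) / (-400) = 159 / 1240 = 0.13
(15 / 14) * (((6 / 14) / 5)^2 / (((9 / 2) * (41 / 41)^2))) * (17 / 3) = 17 / 1715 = 0.01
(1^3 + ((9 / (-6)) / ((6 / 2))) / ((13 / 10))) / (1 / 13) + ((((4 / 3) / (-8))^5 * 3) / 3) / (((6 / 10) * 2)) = 373243 / 46656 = 8.00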